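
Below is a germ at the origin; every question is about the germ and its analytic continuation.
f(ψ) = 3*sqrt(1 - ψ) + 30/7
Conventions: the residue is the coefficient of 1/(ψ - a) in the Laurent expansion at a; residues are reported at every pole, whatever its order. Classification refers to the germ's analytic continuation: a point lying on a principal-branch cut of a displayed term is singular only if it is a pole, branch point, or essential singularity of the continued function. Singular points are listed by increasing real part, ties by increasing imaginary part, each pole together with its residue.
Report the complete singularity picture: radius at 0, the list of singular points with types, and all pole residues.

Radius of convergence at 0: 1.
At 1: an algebraic (square-root) branch point.

Branch term (3)*sqrt(1 - ψ/(1)): its argument vanishes at ψ = 1, a square-root branch point, modulus 1.
The radius of convergence is the smallest modulus among the singular points: 1.


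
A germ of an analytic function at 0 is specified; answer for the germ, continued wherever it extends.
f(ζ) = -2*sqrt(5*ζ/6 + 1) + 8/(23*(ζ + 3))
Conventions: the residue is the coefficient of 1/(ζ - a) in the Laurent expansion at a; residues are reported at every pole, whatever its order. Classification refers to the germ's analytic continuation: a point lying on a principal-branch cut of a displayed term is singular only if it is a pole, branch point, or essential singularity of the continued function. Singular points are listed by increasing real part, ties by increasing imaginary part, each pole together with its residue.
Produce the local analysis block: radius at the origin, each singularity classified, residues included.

Radius of convergence at 0: 6/5.
At -3: a pole of order 1; residue 8/23.
At -6/5: an algebraic (square-root) branch point.

Denominator factor (ζ + 3): pole of order 1 at -3, modulus 3.
Branch term (-2)*sqrt(1 - ζ/(-6/5)): its argument vanishes at ζ = -6/5, a square-root branch point, modulus 6/5.
The radius of convergence is the smallest modulus among the singular points: 6/5.
The branch term is analytic at -3 and contributes nothing to the residue; only the rational part matters.
At the order-1 pole -3 set g(ζ) = (ζ - (-3))*(rational part) = 8/23.
Simple pole: residue = g(a) at a = -3, which is 8/23.
List the singular points by increasing real part (a conjugate pair: the negative imaginary part first).


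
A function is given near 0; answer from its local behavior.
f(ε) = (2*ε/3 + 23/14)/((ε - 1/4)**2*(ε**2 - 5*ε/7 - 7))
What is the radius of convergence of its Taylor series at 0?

The radius of convergence is 1/4.

Denominator factor (ε - 1/4)^2: pole of order 2 at 1/4, modulus 1/4.
Denominator factor (ε**2 - 5*ε/7 - 7): discriminant 1397/49, real irrational roots 5/14 + (1/14)*sqrt(1397) and 5/14 - (1/14)*sqrt(1397); poles of order 1, moduli 5/14 + (1/14)*sqrt(1397) and -5/14 + (1/14)*sqrt(1397).
The radius of convergence is the smallest modulus among the singular points: 1/4.


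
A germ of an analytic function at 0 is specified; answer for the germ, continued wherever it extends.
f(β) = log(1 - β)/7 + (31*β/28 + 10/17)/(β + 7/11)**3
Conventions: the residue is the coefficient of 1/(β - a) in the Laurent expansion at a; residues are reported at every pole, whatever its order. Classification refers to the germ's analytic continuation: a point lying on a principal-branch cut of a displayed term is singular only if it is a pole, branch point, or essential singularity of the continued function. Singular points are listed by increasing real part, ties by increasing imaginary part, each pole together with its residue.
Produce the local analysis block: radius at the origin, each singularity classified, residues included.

Denominator factor (β + 7/11)^3: pole of order 3 at -7/11, modulus 7/11.
Branch term (1/7)*log(1 - β/(1)): its argument vanishes at β = 1, a logarithmic branch point, modulus 1.
The radius of convergence is the smallest modulus among the singular points: 7/11.
The branch term is analytic at -7/11 and contributes nothing to the residue; only the rational part matters.
At the order-3 pole -7/11 set g(β) = (β - (-7/11))^3*(rational part) = 31*β/28 + 10/17.
Order-3 pole: residue = g''(a)/2; g''(-7/11) = 0, so the residue is 0.
List the singular points by increasing real part (a conjugate pair: the negative imaginary part first).

Radius of convergence at 0: 7/11.
At -7/11: a pole of order 3; residue 0.
At 1: a logarithmic branch point.


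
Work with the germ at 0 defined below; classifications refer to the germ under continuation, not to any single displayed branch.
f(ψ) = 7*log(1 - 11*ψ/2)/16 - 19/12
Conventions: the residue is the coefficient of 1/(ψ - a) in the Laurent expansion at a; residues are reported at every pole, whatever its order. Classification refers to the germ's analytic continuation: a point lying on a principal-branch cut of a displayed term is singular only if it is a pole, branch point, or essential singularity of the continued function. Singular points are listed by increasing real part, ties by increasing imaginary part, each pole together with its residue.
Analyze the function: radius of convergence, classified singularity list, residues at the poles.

Branch term (7/16)*log(1 - ψ/(2/11)): its argument vanishes at ψ = 2/11, a logarithmic branch point, modulus 2/11.
The radius of convergence is the smallest modulus among the singular points: 2/11.

Radius of convergence at 0: 2/11.
At 2/11: a logarithmic branch point.


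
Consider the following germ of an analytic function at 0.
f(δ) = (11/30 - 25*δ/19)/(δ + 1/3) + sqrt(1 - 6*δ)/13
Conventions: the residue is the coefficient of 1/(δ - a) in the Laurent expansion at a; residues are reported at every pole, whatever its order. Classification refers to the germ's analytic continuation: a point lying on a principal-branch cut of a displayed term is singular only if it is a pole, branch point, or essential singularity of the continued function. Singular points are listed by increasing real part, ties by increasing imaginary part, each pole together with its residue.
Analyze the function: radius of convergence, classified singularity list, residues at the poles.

Radius of convergence at 0: 1/6.
At -1/3: a pole of order 1; residue 153/190.
At 1/6: an algebraic (square-root) branch point.

Denominator factor (δ + 1/3): pole of order 1 at -1/3, modulus 1/3.
Branch term (1/13)*sqrt(1 - δ/(1/6)): its argument vanishes at δ = 1/6, a square-root branch point, modulus 1/6.
The radius of convergence is the smallest modulus among the singular points: 1/6.
The branch term is analytic at -1/3 and contributes nothing to the residue; only the rational part matters.
At the order-1 pole -1/3 set g(δ) = (δ - (-1/3))*(rational part) = 11/30 - 25*δ/19.
Simple pole: residue = g(a) at a = -1/3, which is 153/190.
List the singular points by increasing real part (a conjugate pair: the negative imaginary part first).


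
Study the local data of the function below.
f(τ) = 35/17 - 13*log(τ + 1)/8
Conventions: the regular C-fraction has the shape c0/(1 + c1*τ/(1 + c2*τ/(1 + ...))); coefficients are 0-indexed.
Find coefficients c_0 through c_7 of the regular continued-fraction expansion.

Taylor coefficients (expand at 0): a_0 = 35/17, a_1 = -13/8, a_2 = 13/16, a_3 = -13/24, a_4 = 13/32, a_5 = -13/40, a_6 = 13/48, a_7 = -13/56.
c0 = a_0 = 35/17. Peel one level at a time: if S = 1 + c*τ/S' with S'(0) = 1, then c is the τ-coefficient of S and S' = c*τ/(S - 1).
S_1 = c0/f = 1 + (221/280)*τ + (17901/78400)*τ^2 + ...; c1 = 221/280.
S_2 = c1*τ/(S_1 - 1) = 1 + (-81/280)*τ + (-1/12)*τ^2 + ...; c2 = -81/280.
S_3 = c2*τ/(S_2 - 1) = 1 + (-70/243)*τ + (13405/59049)*τ^2 + ...; c3 = -70/243.
S_4 = c3*τ/(S_3 - 1) = 1 + (383/486)*τ + (-1/15)*τ^2 + ...; c4 = 383/486.
S_5 = c4*τ/(S_4 - 1) = 1 + (162/1915)*τ + (-128871/3667225)*τ^2 + ...; c5 = 162/1915.
S_6 = c5*τ/(S_5 - 1) = 1 + (1591/3830)*τ + (-9/140)*τ^2 + ...; c6 = 1591/3830.
S_7 = c6*τ/(S_6 - 1) = 1 + (3447/22274)*τ + ...; c7 = 3447/22274.

The regular C-fraction coefficients are [35/17, 221/280, -81/280, -70/243, 383/486, 162/1915, 1591/3830, 3447/22274].


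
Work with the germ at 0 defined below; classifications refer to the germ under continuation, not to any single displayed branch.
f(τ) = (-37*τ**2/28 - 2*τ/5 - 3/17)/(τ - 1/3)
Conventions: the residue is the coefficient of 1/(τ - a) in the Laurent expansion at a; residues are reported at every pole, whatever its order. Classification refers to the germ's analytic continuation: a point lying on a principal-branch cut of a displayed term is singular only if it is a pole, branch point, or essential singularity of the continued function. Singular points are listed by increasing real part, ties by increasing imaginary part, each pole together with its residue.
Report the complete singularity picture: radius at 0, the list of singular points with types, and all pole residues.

Radius of convergence at 0: 1/3.
At 1/3: a pole of order 1; residue -9781/21420.

Denominator factor (τ - 1/3): pole of order 1 at 1/3, modulus 1/3.
The radius of convergence is the smallest modulus among the singular points: 1/3.
At the order-1 pole 1/3 set g(τ) = (τ - (1/3))*f(τ) = -37*τ**2/28 - 2*τ/5 - 3/17.
Simple pole: residue = g(a) at a = 1/3, which is -9781/21420.


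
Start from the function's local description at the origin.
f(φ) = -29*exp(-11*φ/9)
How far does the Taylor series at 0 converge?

The factor exp(-11*φ/9) is entire and contributes no finite singular point.
The polynomial part has no poles.
No finite singular points: the Taylor series at 0 converges everywhere.

The radius of convergence is infinite.


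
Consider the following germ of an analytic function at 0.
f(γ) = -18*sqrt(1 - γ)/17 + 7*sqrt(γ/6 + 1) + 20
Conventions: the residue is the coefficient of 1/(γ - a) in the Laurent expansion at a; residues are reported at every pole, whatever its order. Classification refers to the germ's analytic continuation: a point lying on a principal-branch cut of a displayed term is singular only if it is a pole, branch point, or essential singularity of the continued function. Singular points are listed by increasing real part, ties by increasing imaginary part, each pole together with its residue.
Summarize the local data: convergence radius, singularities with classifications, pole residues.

Branch term (-18/17)*sqrt(1 - γ/(1)): its argument vanishes at γ = 1, a square-root branch point, modulus 1.
Branch term (7)*sqrt(1 - γ/(-6)): its argument vanishes at γ = -6, a square-root branch point, modulus 6.
The radius of convergence is the smallest modulus among the singular points: 1.
List the singular points by increasing real part (a conjugate pair: the negative imaginary part first).

Radius of convergence at 0: 1.
At -6: an algebraic (square-root) branch point.
At 1: an algebraic (square-root) branch point.


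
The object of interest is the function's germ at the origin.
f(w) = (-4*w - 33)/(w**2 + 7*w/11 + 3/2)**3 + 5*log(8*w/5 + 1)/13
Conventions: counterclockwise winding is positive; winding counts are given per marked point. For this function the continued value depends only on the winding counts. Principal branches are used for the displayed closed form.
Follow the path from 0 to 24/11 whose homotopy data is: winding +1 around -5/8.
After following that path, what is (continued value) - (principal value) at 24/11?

Continued minus principal equals (10/13)*pi*i.

The rational part is single-valued and drops out of the difference; each branch term changes only by its own monodromy.
(5/13)*log(1 - w/(-5/8)): each positive loop around -5/8 adds 2*pi*i to the log, so winding +1 contributes (5/13)*(1)*2*pi*i = (10/13)*pi*i.
Summing the contributions at w = 24/11 gives (10/13)*pi*i.


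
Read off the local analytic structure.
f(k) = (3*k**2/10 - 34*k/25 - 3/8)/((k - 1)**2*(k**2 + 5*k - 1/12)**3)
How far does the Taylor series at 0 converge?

Denominator factor (k - 1)^2: pole of order 2 at 1, modulus 1.
Denominator factor (k**2 + 5*k - 1/12)^3: discriminant 76/3, real irrational roots -5/2 + (1/3)*sqrt(57) and -5/2 - (1/3)*sqrt(57); poles of order 3, moduli -5/2 + (1/3)*sqrt(57) and 5/2 + (1/3)*sqrt(57).
The radius of convergence is the smallest modulus among the singular points: -5/2 + (1/3)*sqrt(57).

The radius of convergence is -5/2 + (1/3)*sqrt(57).


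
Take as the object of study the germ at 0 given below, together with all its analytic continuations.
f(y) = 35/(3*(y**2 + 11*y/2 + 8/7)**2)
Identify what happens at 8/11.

The point is a regular point.

Denominator factors: y**2 + 11*y/2 + 8/7 = 4804/847 at y = 8/11 — none vanishes.
So the germ continues analytically to 8/11.


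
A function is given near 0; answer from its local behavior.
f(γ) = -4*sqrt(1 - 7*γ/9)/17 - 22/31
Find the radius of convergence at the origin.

Branch term (-4/17)*sqrt(1 - γ/(9/7)): its argument vanishes at γ = 9/7, a square-root branch point, modulus 9/7.
The radius of convergence is the smallest modulus among the singular points: 9/7.

The radius of convergence is 9/7.


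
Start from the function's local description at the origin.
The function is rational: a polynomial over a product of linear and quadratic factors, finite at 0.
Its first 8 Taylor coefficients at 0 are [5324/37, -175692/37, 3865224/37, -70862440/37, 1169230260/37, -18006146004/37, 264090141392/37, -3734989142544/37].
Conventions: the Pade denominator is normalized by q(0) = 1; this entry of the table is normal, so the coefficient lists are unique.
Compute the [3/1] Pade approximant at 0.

Taylor coefficients needed (read off): a_0 = 5324/37, a_1 = -175692/37, a_2 = 3865224/37, a_3 = -70862440/37, a_4 = 1169230260/37.
Write the denominator as Q(ω) = 1 + q1*ω. Requiring Q*f - P = O(ω^5) with deg P <= 3 kills the coefficients of ω^4..ω^4 in Q*f:
  ω^4: a_4 + q1*a_3 = 0, i.e. 1169230260/37 + (-70862440/37)*q1 = 0.
Solving this linear system: q1 = 33/2.
The numerator is Q*f truncated at degree 3: P0 = a_0 = 5324/37; P1 = a_1 + q1*a_0 = -87846/37; P2 = a_2 + q1*a_1 = 966306/37; P3 = a_3 + q1*a_2 = -7086244/37.

The Pade approximant has numerator coefficients [5324/37, -87846/37, 966306/37, -7086244/37]; denominator coefficients [1, 33/2].


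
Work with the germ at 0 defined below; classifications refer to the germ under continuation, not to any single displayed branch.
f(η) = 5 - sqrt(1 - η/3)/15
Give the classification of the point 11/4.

There is no denominator, hence no pole anywhere.
Branch term sqrt(1 - η/(3)): argument at 11/4 is 1/12, nonzero, so 11/4 is not its branch point (a point on a principal cut is still regular for the continued germ).
So the germ continues analytically to 11/4.

The point is a regular point.


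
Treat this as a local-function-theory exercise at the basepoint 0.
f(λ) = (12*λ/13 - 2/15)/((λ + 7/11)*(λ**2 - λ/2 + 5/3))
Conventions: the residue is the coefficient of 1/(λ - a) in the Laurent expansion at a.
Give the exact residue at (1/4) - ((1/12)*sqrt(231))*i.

The residue is (17006/112775) + ((13446/789425)*sqrt(231))*i.

The factor λ**2 - λ/2 + 5/3 splits as (λ - a)(λ - a') with a = (1/4) - ((1/12)*sqrt(231))*i, a' = (1/4) + ((1/12)*sqrt(231))*i. At the order-1 pole a set g(λ) = (λ - a)*f(λ) = [(12*λ/13 - 2/15)/(λ + 7/11)] / (λ - a').
Simple pole: residue = g(a) at a = (1/4) - ((1/12)*sqrt(231))*i, which is (17006/112775) + ((13446/789425)*sqrt(231))*i.


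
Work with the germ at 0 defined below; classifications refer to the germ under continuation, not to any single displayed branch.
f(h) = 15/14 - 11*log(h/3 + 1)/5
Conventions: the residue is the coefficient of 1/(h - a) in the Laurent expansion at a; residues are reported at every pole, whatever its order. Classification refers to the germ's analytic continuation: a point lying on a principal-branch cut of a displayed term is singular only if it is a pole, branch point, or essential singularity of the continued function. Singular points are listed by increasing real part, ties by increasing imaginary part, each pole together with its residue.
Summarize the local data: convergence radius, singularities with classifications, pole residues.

Branch term (-11/5)*log(1 - h/(-3)): its argument vanishes at h = -3, a logarithmic branch point, modulus 3.
The radius of convergence is the smallest modulus among the singular points: 3.

Radius of convergence at 0: 3.
At -3: a logarithmic branch point.


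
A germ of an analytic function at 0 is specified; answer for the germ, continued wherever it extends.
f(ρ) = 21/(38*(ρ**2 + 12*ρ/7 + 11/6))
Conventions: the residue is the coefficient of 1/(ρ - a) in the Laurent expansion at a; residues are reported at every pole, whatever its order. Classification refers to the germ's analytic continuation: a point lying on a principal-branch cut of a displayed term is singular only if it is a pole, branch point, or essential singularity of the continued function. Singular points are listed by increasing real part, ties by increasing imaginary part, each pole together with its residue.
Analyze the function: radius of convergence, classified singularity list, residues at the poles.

Radius of convergence at 0: (1/6)*sqrt(66).
At (-6/7) - ((1/42)*sqrt(1938))*i: a pole of order 1; residue ((147/24548)*sqrt(1938))*i.
At (-6/7) + ((1/42)*sqrt(1938))*i: a pole of order 1; residue -((147/24548)*sqrt(1938))*i.

Denominator factor (ρ**2 + 12*ρ/7 + 11/6): discriminant -646/147, complex-conjugate roots (-6/7) + ((1/42)*sqrt(1938))*i and (-6/7) - ((1/42)*sqrt(1938))*i; poles of order 1, moduli (1/6)*sqrt(66) and (1/6)*sqrt(66).
The radius of convergence is the smallest modulus among the singular points: (1/6)*sqrt(66).
The factor ρ**2 + 12*ρ/7 + 11/6 splits as (ρ - a)(ρ - a') with a = (-6/7) - ((1/42)*sqrt(1938))*i, a' = (-6/7) + ((1/42)*sqrt(1938))*i. At the order-1 pole a set g(ρ) = (ρ - a)*f(ρ) = [21/38] / (ρ - a').
Simple pole: residue = g(a) at a = (-6/7) - ((1/42)*sqrt(1938))*i, which is ((147/24548)*sqrt(1938))*i.
The factor ρ**2 + 12*ρ/7 + 11/6 splits as (ρ - a)(ρ - a') with a = (-6/7) + ((1/42)*sqrt(1938))*i, a' = (-6/7) - ((1/42)*sqrt(1938))*i. At the order-1 pole a set g(ρ) = (ρ - a)*f(ρ) = [21/38] / (ρ - a').
Simple pole: residue = g(a) at a = (-6/7) + ((1/42)*sqrt(1938))*i, which is -((147/24548)*sqrt(1938))*i.
List the singular points by increasing real part (a conjugate pair: the negative imaginary part first).


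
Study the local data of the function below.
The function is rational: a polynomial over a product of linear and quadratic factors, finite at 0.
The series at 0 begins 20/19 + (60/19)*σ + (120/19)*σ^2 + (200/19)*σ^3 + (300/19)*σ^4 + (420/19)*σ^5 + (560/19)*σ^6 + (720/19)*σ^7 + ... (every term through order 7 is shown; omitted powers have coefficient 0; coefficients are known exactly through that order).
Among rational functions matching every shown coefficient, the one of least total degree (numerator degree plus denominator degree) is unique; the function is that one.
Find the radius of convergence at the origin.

The radius of convergence is 1.

No rational of total degree below 3 reproduces all 8 coefficients; solving the [0/3] Pade equations on them gives f(σ) = -20/(19*(σ - 1)**3), whose expansion matches every shown term.
Denominator factor (σ - 1)^3: pole of order 3 at 1, modulus 1.
The radius of convergence is the smallest modulus among the singular points: 1.


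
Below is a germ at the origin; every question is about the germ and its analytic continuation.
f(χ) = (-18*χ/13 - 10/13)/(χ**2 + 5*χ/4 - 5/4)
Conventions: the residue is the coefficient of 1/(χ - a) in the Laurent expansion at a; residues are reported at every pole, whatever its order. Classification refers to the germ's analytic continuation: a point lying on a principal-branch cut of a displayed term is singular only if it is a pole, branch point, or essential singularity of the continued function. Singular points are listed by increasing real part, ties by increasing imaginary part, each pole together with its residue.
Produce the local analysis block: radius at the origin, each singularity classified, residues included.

Radius of convergence at 0: -5/8 + (1/8)*sqrt(105).
At -5/8 - (1/8)*sqrt(105): a pole of order 1; residue -9/13 - (1/273)*sqrt(105).
At -5/8 + (1/8)*sqrt(105): a pole of order 1; residue -9/13 + (1/273)*sqrt(105).

Denominator factor (χ**2 + 5*χ/4 - 5/4): discriminant 105/16, real irrational roots -5/8 + (1/8)*sqrt(105) and -5/8 - (1/8)*sqrt(105); poles of order 1, moduli -5/8 + (1/8)*sqrt(105) and 5/8 + (1/8)*sqrt(105).
The radius of convergence is the smallest modulus among the singular points: -5/8 + (1/8)*sqrt(105).
The factor χ**2 + 5*χ/4 - 5/4 splits as (χ - a)(χ - a') with a = -5/8 - (1/8)*sqrt(105), a' = -5/8 + (1/8)*sqrt(105). At the order-1 pole a set g(χ) = (χ - a)*f(χ) = [-18*χ/13 - 10/13] / (χ - a').
Simple pole: residue = g(a) at a = -5/8 - (1/8)*sqrt(105), which is -9/13 - (1/273)*sqrt(105).
The factor χ**2 + 5*χ/4 - 5/4 splits as (χ - a)(χ - a') with a = -5/8 + (1/8)*sqrt(105), a' = -5/8 - (1/8)*sqrt(105). At the order-1 pole a set g(χ) = (χ - a)*f(χ) = [-18*χ/13 - 10/13] / (χ - a').
Simple pole: residue = g(a) at a = -5/8 + (1/8)*sqrt(105), which is -9/13 + (1/273)*sqrt(105).
List the singular points by increasing real part (a conjugate pair: the negative imaginary part first).


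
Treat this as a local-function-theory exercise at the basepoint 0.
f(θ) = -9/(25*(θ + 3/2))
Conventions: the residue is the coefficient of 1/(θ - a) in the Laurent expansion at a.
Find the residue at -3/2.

At the order-1 pole -3/2 set g(θ) = (θ - (-3/2))*f(θ) = -9/25.
Simple pole: residue = g(a) at a = -3/2, which is -9/25.

The residue is -9/25.


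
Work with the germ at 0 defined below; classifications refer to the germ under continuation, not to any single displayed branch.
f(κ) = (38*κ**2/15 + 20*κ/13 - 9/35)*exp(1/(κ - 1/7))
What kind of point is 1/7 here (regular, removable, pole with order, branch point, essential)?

The exponent 1/(κ - (1/7)) has a pole at 1/7, so exp(1/(κ - (1/7))) takes every nonzero value near it: an essential singularity (not a pole of any order).

The point is an essential singularity.


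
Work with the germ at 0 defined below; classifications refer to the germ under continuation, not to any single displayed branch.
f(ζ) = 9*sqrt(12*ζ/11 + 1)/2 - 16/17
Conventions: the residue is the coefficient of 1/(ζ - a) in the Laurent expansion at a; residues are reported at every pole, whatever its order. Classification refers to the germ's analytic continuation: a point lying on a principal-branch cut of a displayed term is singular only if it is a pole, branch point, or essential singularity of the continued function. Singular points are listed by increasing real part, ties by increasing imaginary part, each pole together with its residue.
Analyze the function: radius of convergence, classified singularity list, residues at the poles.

Branch term (9/2)*sqrt(1 - ζ/(-11/12)): its argument vanishes at ζ = -11/12, a square-root branch point, modulus 11/12.
The radius of convergence is the smallest modulus among the singular points: 11/12.

Radius of convergence at 0: 11/12.
At -11/12: an algebraic (square-root) branch point.


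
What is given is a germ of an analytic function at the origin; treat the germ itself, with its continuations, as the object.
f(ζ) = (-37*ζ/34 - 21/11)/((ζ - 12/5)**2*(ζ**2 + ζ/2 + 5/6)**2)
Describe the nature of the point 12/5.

The denominator factor ζ - 12/5 vanishes at 12/5 and appears to the power 2; the numerator there equals -4227/935, nonzero, and no other factor vanishes.
Hence a pole whose order is the multiplicity, 2.

The point is a pole of order 2.


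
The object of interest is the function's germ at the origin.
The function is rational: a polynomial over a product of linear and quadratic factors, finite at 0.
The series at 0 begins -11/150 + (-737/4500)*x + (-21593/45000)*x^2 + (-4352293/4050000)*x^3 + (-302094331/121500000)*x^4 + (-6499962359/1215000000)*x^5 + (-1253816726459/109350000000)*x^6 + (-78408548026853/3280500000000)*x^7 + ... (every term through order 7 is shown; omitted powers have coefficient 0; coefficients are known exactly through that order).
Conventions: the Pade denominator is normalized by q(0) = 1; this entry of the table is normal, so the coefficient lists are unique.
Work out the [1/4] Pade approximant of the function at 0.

The Pade approximant has numerator coefficients [-11/150, 121/18000]; denominator coefficients [1, -93/40, -1621/1200, 1931/540, 3667/3600].


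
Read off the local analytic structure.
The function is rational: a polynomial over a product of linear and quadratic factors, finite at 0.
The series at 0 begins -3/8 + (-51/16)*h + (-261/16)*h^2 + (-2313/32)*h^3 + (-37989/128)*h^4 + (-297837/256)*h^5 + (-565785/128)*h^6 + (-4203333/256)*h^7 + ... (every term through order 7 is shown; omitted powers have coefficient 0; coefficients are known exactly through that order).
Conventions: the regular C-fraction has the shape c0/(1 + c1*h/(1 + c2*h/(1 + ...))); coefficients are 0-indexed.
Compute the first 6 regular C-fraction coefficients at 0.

Taylor coefficients (read off): a_0 = -3/8, a_1 = -51/16, a_2 = -261/16, a_3 = -2313/32, a_4 = -37989/128, a_5 = -297837/256.
c0 = a_0 = -3/8. Peel one level at a time: if S = 1 + c*h/S' with S'(0) = 1, then c is the h-coefficient of S and S' = c*h/(S - 1).
S_1 = c0/f = 1 + (-17/2)*h + (115/4)*h^2 + ...; c1 = -17/2.
S_2 = c1*h/(S_1 - 1) = 1 + (115/34)*h + (2031/578)*h^2 + ...; c2 = 115/34.
S_3 = c2*h/(S_2 - 1) = 1 + (-2031/1955)*h + (-20439/52900)*h^2 + ...; c3 = -2031/1955.
S_4 = c3*h/(S_3 - 1) = 1 + (-115821/311420)*h + (1117563/7333264)*h^2 + ...; c4 = -115821/311420.
S_5 = c4*h/(S_4 - 1) = 1 + (2519995/6149868)*h + ...; c5 = 2519995/6149868.

The regular C-fraction coefficients are [-3/8, -17/2, 115/34, -2031/1955, -115821/311420, 2519995/6149868].


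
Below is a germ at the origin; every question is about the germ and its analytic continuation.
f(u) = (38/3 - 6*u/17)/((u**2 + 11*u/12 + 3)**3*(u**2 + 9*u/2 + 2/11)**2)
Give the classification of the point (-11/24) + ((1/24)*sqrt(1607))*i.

The point is a pole of order 3.

The denominator factor u**2 + 11*u/12 + 3 vanishes at (-11/24) + ((1/24)*sqrt(1607))*i and appears to the power 3; the numerator there equals (2617/204) - ((1/68)*sqrt(1607))*i, nonzero, and no other factor vanishes.
Hence a pole whose order is the multiplicity, 3.


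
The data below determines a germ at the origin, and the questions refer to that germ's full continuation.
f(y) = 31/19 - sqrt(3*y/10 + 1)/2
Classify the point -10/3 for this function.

The term (-1/2)*sqrt(1 - y/(-10/3)) has argument 1 - -10/3/(-10/3) = 0 at -10/3: a square-root (algebraic, two-sheeted) branch point; the remaining terms are analytic or single-valued there.

The point is an algebraic (square-root) branch point.


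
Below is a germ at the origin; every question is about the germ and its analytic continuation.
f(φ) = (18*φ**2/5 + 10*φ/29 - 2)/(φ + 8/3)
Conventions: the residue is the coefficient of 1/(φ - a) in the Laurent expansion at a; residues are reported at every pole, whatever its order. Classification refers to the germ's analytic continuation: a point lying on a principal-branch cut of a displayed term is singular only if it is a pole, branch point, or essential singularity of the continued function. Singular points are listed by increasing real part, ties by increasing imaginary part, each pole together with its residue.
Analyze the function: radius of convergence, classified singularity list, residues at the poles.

Radius of convergence at 0: 8/3.
At -8/3: a pole of order 1; residue 9866/435.

Denominator factor (φ + 8/3): pole of order 1 at -8/3, modulus 8/3.
The radius of convergence is the smallest modulus among the singular points: 8/3.
At the order-1 pole -8/3 set g(φ) = (φ - (-8/3))*f(φ) = 18*φ**2/5 + 10*φ/29 - 2.
Simple pole: residue = g(a) at a = -8/3, which is 9866/435.


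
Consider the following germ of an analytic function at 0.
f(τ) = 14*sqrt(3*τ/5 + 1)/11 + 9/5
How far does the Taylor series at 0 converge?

Branch term (14/11)*sqrt(1 - τ/(-5/3)): its argument vanishes at τ = -5/3, a square-root branch point, modulus 5/3.
The radius of convergence is the smallest modulus among the singular points: 5/3.

The radius of convergence is 5/3.


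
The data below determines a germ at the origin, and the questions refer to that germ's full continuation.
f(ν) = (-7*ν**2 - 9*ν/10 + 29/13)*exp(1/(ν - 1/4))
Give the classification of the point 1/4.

The point is an essential singularity.

The exponent 1/(ν - (1/4)) has a pole at 1/4, so exp(1/(ν - (1/4))) takes every nonzero value near it: an essential singularity (not a pole of any order).


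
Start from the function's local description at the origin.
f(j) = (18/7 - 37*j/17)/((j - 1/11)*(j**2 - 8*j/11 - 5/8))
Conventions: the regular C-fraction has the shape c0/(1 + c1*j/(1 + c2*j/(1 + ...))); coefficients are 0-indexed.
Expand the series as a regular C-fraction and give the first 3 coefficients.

The regular C-fraction coefficients are [1584/35, -151301/16830, -113346671/46298106].

Taylor coefficients (expand at 0): a_0 = 1584/35, a_1 = 1210408/2975, a_2 = 761465608/163625.
c0 = a_0 = 1584/35. Peel one level at a time: if S = 1 + c*j/S' with S'(0) = 1, then c is the j-coefficient of S and S' = c*j/(S - 1).
S_1 = c0/f = 1 + (-151301/16830)*j + (-113346671/5149980)*j^2 + ...; c1 = -151301/16830.
S_2 = c1*j/(S_1 - 1) = 1 + (-113346671/46298106)*j + ...; c2 = -113346671/46298106.


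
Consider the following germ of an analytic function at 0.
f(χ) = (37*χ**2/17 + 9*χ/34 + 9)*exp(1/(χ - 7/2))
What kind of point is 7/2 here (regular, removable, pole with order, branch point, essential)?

The point is an essential singularity.

The exponent 1/(χ - (7/2)) has a pole at 7/2, so exp(1/(χ - (7/2))) takes every nonzero value near it: an essential singularity (not a pole of any order).


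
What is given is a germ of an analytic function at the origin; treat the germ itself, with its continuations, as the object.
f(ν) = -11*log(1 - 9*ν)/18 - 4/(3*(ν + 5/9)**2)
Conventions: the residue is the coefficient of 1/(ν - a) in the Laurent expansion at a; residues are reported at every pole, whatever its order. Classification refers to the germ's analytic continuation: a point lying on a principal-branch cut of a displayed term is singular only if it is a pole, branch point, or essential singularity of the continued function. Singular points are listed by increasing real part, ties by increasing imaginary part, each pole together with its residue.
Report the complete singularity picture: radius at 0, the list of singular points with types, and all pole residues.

Radius of convergence at 0: 1/9.
At -5/9: a pole of order 2; residue 0.
At 1/9: a logarithmic branch point.

Denominator factor (ν + 5/9)^2: pole of order 2 at -5/9, modulus 5/9.
Branch term (-11/18)*log(1 - ν/(1/9)): its argument vanishes at ν = 1/9, a logarithmic branch point, modulus 1/9.
The radius of convergence is the smallest modulus among the singular points: 1/9.
The branch term is analytic at -5/9 and contributes nothing to the residue; only the rational part matters.
At the order-2 pole -5/9 set g(ν) = (ν - (-5/9))^2*(rational part) = -4/3.
Order-2 pole: residue = g'(a); g'(-5/9) = 0, so the residue is 0.
List the singular points by increasing real part (a conjugate pair: the negative imaginary part first).


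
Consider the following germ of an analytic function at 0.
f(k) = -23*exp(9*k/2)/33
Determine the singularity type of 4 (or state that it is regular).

The point is a regular point.

There is no denominator, hence no pole anywhere.
The factor exp(9*k/2) is entire.
So the germ continues analytically to 4.


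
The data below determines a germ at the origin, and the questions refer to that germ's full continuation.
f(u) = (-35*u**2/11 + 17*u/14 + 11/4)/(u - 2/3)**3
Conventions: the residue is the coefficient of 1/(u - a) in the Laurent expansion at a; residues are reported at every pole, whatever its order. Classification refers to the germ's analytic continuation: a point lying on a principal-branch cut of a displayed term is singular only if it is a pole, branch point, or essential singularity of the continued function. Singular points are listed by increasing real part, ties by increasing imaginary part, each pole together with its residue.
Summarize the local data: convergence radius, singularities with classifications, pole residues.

Radius of convergence at 0: 2/3.
At 2/3: a pole of order 3; residue -35/11.

Denominator factor (u - 2/3)^3: pole of order 3 at 2/3, modulus 2/3.
The radius of convergence is the smallest modulus among the singular points: 2/3.
At the order-3 pole 2/3 set g(u) = (u - (2/3))^3*f(u) = -35*u**2/11 + 17*u/14 + 11/4.
Order-3 pole: residue = g''(a)/2; g''(2/3) = -70/11, so the residue is -35/11.


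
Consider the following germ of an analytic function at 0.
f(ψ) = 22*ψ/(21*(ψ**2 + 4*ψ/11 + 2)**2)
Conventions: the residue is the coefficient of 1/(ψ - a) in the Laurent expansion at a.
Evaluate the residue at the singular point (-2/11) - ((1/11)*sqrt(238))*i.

The factor ψ**2 + 4*ψ/11 + 2 splits as (ψ - a)(ψ - a') with a = (-2/11) - ((1/11)*sqrt(238))*i, a' = (-2/11) + ((1/11)*sqrt(238))*i. At the order-2 pole a set g(ψ) = (ψ - a)^2*f(ψ) = [22*ψ/21] / (ψ - a')^2.
Order-2 pole: residue = g'(a); g'((-2/11) - ((1/11)*sqrt(238))*i) = -((1331/1189524)*sqrt(238))*i, so the residue is -((1331/1189524)*sqrt(238))*i.

The residue is -((1331/1189524)*sqrt(238))*i.


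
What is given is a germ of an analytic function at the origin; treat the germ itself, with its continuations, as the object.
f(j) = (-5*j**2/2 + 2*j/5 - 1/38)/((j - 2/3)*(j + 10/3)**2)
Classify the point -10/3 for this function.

The denominator factor j + 10/3 vanishes at -10/3 and appears to the power 2; the numerator there equals -9965/342, nonzero, and no other factor vanishes.
Hence a pole whose order is the multiplicity, 2.

The point is a pole of order 2.


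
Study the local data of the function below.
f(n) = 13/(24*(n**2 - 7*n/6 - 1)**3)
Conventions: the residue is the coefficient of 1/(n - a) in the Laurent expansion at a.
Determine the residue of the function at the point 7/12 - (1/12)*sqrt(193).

The residue is -(25272/7189057)*sqrt(193).

The factor n**2 - 7*n/6 - 1 splits as (n - a)(n - a') with a = 7/12 - (1/12)*sqrt(193), a' = 7/12 + (1/12)*sqrt(193). At the order-3 pole a set g(n) = (n - a)^3*f(n) = [13/24] / (n - a')^3.
Order-3 pole: residue = g''(a)/2; g''(7/12 - (1/12)*sqrt(193)) = -(50544/7189057)*sqrt(193), so the residue is -(25272/7189057)*sqrt(193).


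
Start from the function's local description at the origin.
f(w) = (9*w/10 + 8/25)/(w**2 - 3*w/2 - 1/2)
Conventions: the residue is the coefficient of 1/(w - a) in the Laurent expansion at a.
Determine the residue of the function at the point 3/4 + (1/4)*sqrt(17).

The residue is 9/20 + (199/1700)*sqrt(17).


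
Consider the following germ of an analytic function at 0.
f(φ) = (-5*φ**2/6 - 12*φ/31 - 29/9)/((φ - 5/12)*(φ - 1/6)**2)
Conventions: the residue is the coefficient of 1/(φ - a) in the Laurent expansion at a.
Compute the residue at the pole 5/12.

At the order-1 pole 5/12 set g(φ) = (φ - (5/12))*f(φ) = (-5*φ**2/6 - 12*φ/31 - 29/9)/(φ - 1/6)**2.
Simple pole: residue = g(a) at a = 5/12, which is -94499/1674.

The residue is -94499/1674.


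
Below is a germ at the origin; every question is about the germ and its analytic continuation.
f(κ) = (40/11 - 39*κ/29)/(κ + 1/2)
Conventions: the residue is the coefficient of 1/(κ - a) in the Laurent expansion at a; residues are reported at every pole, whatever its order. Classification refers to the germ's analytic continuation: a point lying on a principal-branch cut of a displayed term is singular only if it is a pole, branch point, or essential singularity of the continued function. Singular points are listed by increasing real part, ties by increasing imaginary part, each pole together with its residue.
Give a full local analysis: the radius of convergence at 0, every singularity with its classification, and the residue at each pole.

Denominator factor (κ + 1/2): pole of order 1 at -1/2, modulus 1/2.
The radius of convergence is the smallest modulus among the singular points: 1/2.
At the order-1 pole -1/2 set g(κ) = (κ - (-1/2))*f(κ) = 40/11 - 39*κ/29.
Simple pole: residue = g(a) at a = -1/2, which is 2749/638.

Radius of convergence at 0: 1/2.
At -1/2: a pole of order 1; residue 2749/638.


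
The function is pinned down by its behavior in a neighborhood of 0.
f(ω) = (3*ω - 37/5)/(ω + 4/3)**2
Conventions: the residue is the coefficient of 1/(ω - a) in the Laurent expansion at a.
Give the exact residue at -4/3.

The residue is 3.

At the order-2 pole -4/3 set g(ω) = (ω - (-4/3))^2*f(ω) = 3*ω - 37/5.
Order-2 pole: residue = g'(a); g'(-4/3) = 3, so the residue is 3.


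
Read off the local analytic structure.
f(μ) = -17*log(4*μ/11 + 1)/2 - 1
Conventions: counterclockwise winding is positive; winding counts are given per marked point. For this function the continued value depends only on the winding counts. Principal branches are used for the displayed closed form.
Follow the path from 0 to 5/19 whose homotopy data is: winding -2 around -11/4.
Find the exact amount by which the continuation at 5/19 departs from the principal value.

Continued minus principal equals (34)*pi*i.

The rational part is single-valued and drops out of the difference; each branch term changes only by its own monodromy.
(-17/2)*log(1 - μ/(-11/4)): each positive loop around -11/4 adds 2*pi*i to the log, so winding -2 contributes (-17/2)*(-2)*2*pi*i = (34)*pi*i.
Summing the contributions at μ = 5/19 gives (34)*pi*i.


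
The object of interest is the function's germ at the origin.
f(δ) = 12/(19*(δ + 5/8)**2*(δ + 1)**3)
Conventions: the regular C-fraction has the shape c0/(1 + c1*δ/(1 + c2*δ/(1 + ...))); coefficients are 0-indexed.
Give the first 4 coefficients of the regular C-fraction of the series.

Taylor coefficients (expand at 0): a_0 = 768/475, a_1 = -23808/2375, a_2 = 446976/11875, a_3 = -6587904/59375.
c0 = a_0 = 768/475. Peel one level at a time: if S = 1 + c*δ/S' with S'(0) = 1, then c is the δ-coefficient of S and S' = c*δ/(S - 1).
S_1 = c0/f = 1 + (31/5)*δ + (379/25)*δ^2 + ...; c1 = 31/5.
S_2 = c1*δ/(S_1 - 1) = 1 + (-379/155)*δ + (72806/24025)*δ^2 + ...; c2 = -379/155.
S_3 = c2*δ/(S_2 - 1) = 1 + (72806/58745)*δ + ...; c3 = 72806/58745.

The regular C-fraction coefficients are [768/475, 31/5, -379/155, 72806/58745].


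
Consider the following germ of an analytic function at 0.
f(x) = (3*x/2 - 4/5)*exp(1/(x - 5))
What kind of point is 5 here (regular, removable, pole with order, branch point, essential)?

The point is an essential singularity.

The exponent 1/(x - (5)) has a pole at 5, so exp(1/(x - (5))) takes every nonzero value near it: an essential singularity (not a pole of any order).


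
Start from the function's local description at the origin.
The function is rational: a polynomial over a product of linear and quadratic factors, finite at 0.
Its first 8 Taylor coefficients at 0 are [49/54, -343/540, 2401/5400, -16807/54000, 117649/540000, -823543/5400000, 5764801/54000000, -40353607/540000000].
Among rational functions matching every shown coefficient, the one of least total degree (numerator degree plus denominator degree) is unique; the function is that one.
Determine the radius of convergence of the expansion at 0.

The radius of convergence is 10/7.

No rational of total degree below 1 reproduces all 8 coefficients; solving the [0/1] Pade equations on them gives f(r) = 35/(27*(r + 10/7)), whose expansion matches every shown term.
Denominator factor (r + 10/7): pole of order 1 at -10/7, modulus 10/7.
The radius of convergence is the smallest modulus among the singular points: 10/7.


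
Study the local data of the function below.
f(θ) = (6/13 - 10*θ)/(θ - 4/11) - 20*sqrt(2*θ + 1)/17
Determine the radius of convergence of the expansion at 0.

Denominator factor (θ - 4/11): pole of order 1 at 4/11, modulus 4/11.
Branch term (-20/17)*sqrt(1 - θ/(-1/2)): its argument vanishes at θ = -1/2, a square-root branch point, modulus 1/2.
The radius of convergence is the smallest modulus among the singular points: 4/11.

The radius of convergence is 4/11.
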